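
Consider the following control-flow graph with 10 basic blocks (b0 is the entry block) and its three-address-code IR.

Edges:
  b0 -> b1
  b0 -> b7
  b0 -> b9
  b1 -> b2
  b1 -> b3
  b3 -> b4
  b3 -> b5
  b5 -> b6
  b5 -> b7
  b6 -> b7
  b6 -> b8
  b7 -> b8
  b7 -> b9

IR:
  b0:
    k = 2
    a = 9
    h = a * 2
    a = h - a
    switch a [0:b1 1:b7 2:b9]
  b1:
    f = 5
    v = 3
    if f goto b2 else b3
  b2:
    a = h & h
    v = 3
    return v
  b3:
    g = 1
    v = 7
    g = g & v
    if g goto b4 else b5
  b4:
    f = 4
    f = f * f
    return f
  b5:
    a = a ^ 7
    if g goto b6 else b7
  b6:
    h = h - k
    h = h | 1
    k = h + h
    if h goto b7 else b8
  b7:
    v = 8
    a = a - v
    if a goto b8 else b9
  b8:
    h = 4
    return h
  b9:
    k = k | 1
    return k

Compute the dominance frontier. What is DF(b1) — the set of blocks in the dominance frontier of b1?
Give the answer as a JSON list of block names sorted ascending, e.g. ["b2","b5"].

Answer: ["b7", "b8"]

Analysis:
idom tree: b1←b0 b2←b1 b3←b1 b4←b3 b5←b3 b6←b5 b7←b0 b8←b0 b9←b0
Join-block Dom:
  b7: preds {b0,b5,b6}: {b0} ∩ {b0,b1,b3,b5} ∩ {b0,b1,b3,b5,b6} = {b0}; idom=b0
  b8: preds {b6,b7}: {b0,b1,b3,b5,b6} ∩ {b0,b7} = {b0}; idom=b0
  b9: preds {b0,b7}: {b0} ∩ {b0,b7} = {b0}; idom=b0

Frontier:
  b7←b0: walk · to b0
  b7←b5: walk b5→b3→b1 to b0
  b7←b6: walk b6→b5→b3→b1 to b0
  b8←b6: walk b6→b5→b3→b1 to b0
  b8←b7: walk b7 to b0
  b9←b0: walk · to b0
  b9←b7: walk b7 to b0
  b0 → ∅
  b1 → {b7,b8}
  b2 → ∅
  b3 → {b7,b8}
  b4 → ∅
  b5 → {b7,b8}
  b6 → {b7,b8}
  b7 → {b8,b9}
  b8 → ∅
  b9 → ∅

DF(b1) = ["b7", "b8"]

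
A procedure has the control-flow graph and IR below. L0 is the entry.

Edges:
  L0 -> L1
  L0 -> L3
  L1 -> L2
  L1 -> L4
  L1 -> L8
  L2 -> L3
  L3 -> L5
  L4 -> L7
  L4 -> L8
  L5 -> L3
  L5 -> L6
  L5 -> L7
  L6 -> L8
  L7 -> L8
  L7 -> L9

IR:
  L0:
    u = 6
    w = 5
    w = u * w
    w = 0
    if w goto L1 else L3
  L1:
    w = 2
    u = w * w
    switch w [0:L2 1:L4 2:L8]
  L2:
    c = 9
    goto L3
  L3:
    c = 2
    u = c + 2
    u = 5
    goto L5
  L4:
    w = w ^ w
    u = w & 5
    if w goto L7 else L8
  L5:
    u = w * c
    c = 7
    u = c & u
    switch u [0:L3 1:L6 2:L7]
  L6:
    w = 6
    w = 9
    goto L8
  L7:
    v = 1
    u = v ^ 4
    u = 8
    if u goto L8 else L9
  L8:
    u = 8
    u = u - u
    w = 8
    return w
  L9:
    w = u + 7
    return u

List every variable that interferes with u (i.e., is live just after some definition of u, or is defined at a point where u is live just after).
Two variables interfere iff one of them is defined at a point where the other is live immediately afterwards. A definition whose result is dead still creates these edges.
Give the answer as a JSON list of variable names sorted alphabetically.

Answer: ["c", "w"]

Analysis:
def/use:
  L0: {u,w} / ∅
  L1: {u,w} / ∅
  L2: {c} / ∅
  L3: {c,u} / ∅
  L4: {u,w} / {w}
  L5: {c,u} / {c,w}
  L6: {w} / ∅
  L7: {u,v} / ∅
  L8: {u,w} / ∅
  L9: {w} / {u}

Backward fixpoint:
  live L0: ∅→{w}
  live L1: ∅→{w}
  live L2: {w}→{w}
  live L3: {w}→{c,w}
  live L4: {w}→∅
  live L5: {c,w}→{w}
  live L6: ∅→∅
  live L7: ∅→{u}
  live L8: ∅→∅
  live L9: {u}→∅

Conflict graph:
  c: {u,w}
  u: {c,w}
  v: ∅
  w: {c,u}

N(u) = ["c", "w"]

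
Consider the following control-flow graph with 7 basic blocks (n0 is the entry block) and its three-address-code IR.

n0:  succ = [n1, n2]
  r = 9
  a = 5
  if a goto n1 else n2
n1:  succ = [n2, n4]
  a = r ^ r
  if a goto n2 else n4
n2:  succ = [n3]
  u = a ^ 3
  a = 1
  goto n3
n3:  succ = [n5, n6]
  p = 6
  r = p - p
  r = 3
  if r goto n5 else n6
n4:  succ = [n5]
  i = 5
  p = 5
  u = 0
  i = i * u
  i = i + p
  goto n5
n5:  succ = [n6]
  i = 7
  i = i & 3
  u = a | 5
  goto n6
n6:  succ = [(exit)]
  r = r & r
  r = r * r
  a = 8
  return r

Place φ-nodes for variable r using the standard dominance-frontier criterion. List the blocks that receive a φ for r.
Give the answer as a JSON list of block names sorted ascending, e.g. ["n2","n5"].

Answer: ["n5", "n6"]

Analysis:
idom tree: n1←n0 n2←n0 n3←n2 n4←n1 n5←n0 n6←n0
Join-block Dom:
  n2: preds {n0,n1}: {n0} ∩ {n0,n1} = {n0}; idom=n0
  n5: preds {n3,n4}: {n0,n2,n3} ∩ {n0,n1,n4} = {n0}; idom=n0
  n6: preds {n3,n5}: {n0,n2,n3} ∩ {n0,n5} = {n0}; idom=n0

DF derivation:
  join n2 pred n0: · stop@n0
  join n2 pred n1: n1 stop@n0
  join n5 pred n3: n3→n2 stop@n0
  join n5 pred n4: n4→n1 stop@n0
  join n6 pred n3: n3→n2 stop@n0
  join n6 pred n5: n5 stop@n0
  DF(n0)=∅
  DF(n1)={n2,n5}
  DF(n2)={n5,n6}
  DF(n3)={n5,n6}
  DF(n4)={n5}
  DF(n5)={n6}
  DF(n6)=∅

φ for r: defs {n0,n3,n6}
  DF⁺ = {n5,n6}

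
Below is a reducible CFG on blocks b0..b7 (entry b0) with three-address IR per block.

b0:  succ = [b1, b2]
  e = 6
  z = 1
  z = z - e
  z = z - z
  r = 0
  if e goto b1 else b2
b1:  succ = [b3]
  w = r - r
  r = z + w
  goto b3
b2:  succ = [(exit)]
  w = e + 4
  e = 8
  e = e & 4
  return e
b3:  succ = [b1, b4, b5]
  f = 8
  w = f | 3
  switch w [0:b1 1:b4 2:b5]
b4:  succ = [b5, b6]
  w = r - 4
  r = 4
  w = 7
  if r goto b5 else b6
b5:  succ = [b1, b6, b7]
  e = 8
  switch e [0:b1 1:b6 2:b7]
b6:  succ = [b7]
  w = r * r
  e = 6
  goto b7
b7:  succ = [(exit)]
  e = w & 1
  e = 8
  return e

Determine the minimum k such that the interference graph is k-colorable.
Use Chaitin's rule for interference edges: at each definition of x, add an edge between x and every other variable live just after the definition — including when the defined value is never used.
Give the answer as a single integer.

Answer: 4

Working:
Per-block:
  b0: {e,r,z} / ∅
  b1: {r,w} / {r,z}
  b2: {e,w} / {e}
  b3: {f,w} / ∅
  b4: {r,w} / {r}
  b5: {e} / ∅
  b6: {e,w} / {r}
  b7: {e} / {w}

Backward fixpoint:
  b0 li=∅ lo={e,r,z}
  b1 li={r,z} lo={r,z}
  b2 li={e} lo=∅
  b3 li={r,z} lo={r,w,z}
  b4 li={r,z} lo={r,w,z}
  b5 li={r,w,z} lo={r,w,z}
  b6 li={r} lo={w}
  b7 li={w} lo=∅

Interference:
  e: {r,w,z}
  f: {r,z}
  r: {e,f,w,z}
  w: {e,r,z}
  z: {e,f,r,w}

Colouring:
  clique {e,r,w,z} ⇒ need ≥ 4
  4-colouring: c0={r}  c1={z}  c2={e,f}  c3={w}
  χ = 4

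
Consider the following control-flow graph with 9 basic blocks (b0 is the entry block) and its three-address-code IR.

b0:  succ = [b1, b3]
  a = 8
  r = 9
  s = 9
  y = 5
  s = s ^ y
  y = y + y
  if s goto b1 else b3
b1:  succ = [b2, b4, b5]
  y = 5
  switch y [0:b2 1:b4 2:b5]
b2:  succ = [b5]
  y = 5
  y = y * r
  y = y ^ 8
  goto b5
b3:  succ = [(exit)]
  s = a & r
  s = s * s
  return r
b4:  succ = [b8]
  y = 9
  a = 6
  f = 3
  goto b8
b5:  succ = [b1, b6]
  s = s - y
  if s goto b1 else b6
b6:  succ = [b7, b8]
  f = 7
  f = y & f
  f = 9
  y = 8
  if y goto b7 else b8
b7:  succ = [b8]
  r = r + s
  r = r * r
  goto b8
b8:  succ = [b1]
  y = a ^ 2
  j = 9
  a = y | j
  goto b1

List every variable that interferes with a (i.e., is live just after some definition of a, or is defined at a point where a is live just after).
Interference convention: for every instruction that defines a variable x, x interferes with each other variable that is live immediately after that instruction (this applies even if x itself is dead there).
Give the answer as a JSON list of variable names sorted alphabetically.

Answer: ["f", "r", "s", "y"]

Analysis:
def/use:
  b0: {a,r,s,y} / ∅
  b1: {y} / ∅
  b2: {y} / {r}
  b3: {s} / {a,r}
  b4: {a,f,y} / ∅
  b5: {s} / {s,y}
  b6: {f,y} / {y}
  b7: {r} / {r,s}
  b8: {a,j,y} / {a}

Live sets:
  b0: in=∅ out={a,r,s}
  b1: in={a,r,s} out={a,r,s,y}
  b2: in={a,r,s} out={a,r,s,y}
  b3: in={a,r} out=∅
  b4: in={r,s} out={a,r,s}
  b5: in={a,r,s,y} out={a,r,s,y}
  b6: in={a,r,s,y} out={a,r,s}
  b7: in={a,r,s} out={a,r,s}
  b8: in={a,r,s} out={a,r,s}

Interference:
  a — {f,r,s,y}
  f — {a,r,s,y}
  j — {r,s,y}
  r — {a,f,j,s,y}
  s — {a,f,j,r,y}
  y — {a,f,j,r,s}

N(a) = ["f", "r", "s", "y"]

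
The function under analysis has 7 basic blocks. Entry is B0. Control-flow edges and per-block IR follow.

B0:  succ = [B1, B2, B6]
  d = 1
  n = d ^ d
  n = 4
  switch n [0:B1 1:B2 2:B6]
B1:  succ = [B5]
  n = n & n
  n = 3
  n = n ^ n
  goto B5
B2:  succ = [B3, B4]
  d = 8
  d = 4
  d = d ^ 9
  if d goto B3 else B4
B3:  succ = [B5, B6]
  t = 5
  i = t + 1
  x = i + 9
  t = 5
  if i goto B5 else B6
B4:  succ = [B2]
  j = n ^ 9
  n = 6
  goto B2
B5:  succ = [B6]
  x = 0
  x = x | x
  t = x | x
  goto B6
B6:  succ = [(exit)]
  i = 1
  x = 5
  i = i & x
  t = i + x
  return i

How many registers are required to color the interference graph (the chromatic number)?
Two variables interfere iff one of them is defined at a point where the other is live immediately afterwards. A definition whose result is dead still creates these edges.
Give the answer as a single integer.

Answer: 2

Derivation:
def/use:
  B0 def {d,n} use ∅
  B1 def {n} use {n}
  B2 def {d} use ∅
  B3 def {i,t,x} use ∅
  B4 def {j,n} use {n}
  B5 def {t,x} use ∅
  B6 def {i,t,x} use ∅

Backward fixpoint:
  B0: in=∅ out={n}
  B1: in={n} out=∅
  B2: in={n} out={n}
  B3: in=∅ out=∅
  B4: in={n} out={n}
  B5: in=∅ out=∅
  B6: in=∅ out=∅

Interfere edges:
  d — {n}
  i — {t,x}
  j — ∅
  n — {d}
  t — {i}
  x — {i}

Registers:
  {d,n} pairwise interfere (2-clique) ⇒ χ ≥ 2
  assign d→c0 i→c0 j→c0 n→c1 t→c1 x→c1 — no edge inside a register ⇒ χ ≤ 2
  χ = 2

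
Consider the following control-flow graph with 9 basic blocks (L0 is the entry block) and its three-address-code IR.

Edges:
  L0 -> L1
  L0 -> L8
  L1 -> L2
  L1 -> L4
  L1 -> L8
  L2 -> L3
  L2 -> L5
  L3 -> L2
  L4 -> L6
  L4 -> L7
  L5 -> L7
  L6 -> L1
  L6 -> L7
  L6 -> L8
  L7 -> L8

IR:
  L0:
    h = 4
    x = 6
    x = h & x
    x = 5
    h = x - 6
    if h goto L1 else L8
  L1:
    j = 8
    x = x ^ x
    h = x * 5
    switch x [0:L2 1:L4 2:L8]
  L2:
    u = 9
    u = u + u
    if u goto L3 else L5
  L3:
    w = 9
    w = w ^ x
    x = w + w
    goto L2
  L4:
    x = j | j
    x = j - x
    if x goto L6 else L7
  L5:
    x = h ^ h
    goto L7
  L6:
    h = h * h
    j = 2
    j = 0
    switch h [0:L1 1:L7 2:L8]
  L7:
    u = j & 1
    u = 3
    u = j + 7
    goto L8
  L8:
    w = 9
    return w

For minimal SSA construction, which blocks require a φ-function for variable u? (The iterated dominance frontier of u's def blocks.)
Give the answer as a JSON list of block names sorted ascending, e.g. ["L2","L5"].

idom tree: L1←L0 L2←L1 L3←L2 L4←L1 L5←L2 L6←L4 L7←L1 L8←L0
Join-block Dom:
  L1: preds {L0,L6}: {L0} ∩ {L0,L1,L4,L6} = {L0}; idom=L0
  L2: preds {L1,L3}: {L0,L1} ∩ {L0,L1,L2,L3} = {L0,L1}; idom=L1
  L7: preds {L4,L5,L6}: {L0,L1,L4} ∩ {L0,L1,L2,L5} ∩ {L0,L1,L4,L6} = {L0,L1}; idom=L1
  L8: preds {L0,L1,L6,L7}: {L0} ∩ {L0,L1} ∩ {L0,L1,L4,L6} ∩ {L0,L1,L7} = {L0}; idom=L0

DF walk-up:
  join L1 pred L0: · stop@L0
  join L1 pred L6: L6→L4→L1 stop@L0
  join L2 pred L1: · stop@L1
  join L2 pred L3: L3→L2 stop@L1
  join L7 pred L4: L4 stop@L1
  join L7 pred L5: L5→L2 stop@L1
  join L7 pred L6: L6→L4 stop@L1
  join L8 pred L0: · stop@L0
  join L8 pred L1: L1 stop@L0
  join L8 pred L6: L6→L4→L1 stop@L0
  join L8 pred L7: L7→L1 stop@L0
  DF(L0)=∅
  DF(L1)={L1,L8}
  DF(L2)={L2,L7}
  DF(L3)={L2}
  DF(L4)={L1,L7,L8}
  DF(L5)={L7}
  DF(L6)={L1,L7,L8}
  DF(L7)={L8}
  DF(L8)=∅

φ for u: defs {L2,L7}
  DF⁺ = {L2,L7,L8}

Answer: ["L2", "L7", "L8"]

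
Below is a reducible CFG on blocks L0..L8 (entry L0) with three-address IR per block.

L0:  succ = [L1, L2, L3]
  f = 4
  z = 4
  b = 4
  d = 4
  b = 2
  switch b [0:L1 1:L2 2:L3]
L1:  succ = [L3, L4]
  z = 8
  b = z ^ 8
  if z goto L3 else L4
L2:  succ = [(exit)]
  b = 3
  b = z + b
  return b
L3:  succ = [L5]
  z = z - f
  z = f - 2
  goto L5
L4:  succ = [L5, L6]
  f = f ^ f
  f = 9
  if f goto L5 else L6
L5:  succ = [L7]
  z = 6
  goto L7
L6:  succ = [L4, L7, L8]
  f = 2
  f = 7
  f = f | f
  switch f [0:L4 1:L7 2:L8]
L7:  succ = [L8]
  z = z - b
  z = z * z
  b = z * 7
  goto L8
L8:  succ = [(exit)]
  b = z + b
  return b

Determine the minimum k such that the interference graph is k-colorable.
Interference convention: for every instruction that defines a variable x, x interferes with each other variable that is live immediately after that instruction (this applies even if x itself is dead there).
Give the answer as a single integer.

Answer: 3

Analysis:
Per-block:
  L0: def={b,d,f,z} ue=∅
  L1: def={b,z} ue=∅
  L2: def={b} ue={z}
  L3: def={z} ue={f,z}
  L4: def={f} ue={f}
  L5: def={z} ue=∅
  L6: def={f} ue=∅
  L7: def={b,z} ue={b,z}
  L8: def={b} ue={b,z}

Backward fixpoint:
  L0: in=∅ out={b,f,z}
  L1: in={f} out={b,f,z}
  L2: in={z} out=∅
  L3: in={b,f,z} out={b}
  L4: in={b,f,z} out={b,z}
  L5: in={b} out={b,z}
  L6: in={b,z} out={b,f,z}
  L7: in={b,z} out={b,z}
  L8: in={b,z} out=∅

Interfere edges:
  b: {f,z}
  d: {f,z}
  f: {b,d,z}
  z: {b,d,f}

Registers:
  lower bound: {b,f,z} mutually conflict ⇒ χ ≥ 3
  assign b→c2 d→c2 f→c0 z→c1 — no edge inside a register ⇒ χ ≤ 3
  χ = 3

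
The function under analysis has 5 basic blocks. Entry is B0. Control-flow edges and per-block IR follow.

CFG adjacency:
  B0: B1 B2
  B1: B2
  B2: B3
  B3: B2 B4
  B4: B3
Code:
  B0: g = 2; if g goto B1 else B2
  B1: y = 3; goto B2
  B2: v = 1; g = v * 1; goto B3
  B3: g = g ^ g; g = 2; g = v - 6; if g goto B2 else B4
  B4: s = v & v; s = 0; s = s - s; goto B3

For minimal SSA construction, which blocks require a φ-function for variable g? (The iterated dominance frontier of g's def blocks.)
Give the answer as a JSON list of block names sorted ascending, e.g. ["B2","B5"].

idom tree: B1←B0 B2←B0 B3←B2 B4←B3
Dom at joins:
  B2: preds {B0,B1,B3}: {B0} ∩ {B0,B1} ∩ {B0,B2,B3} = {B0}; idom=B0
  B3: preds {B2,B4}: {B0,B2} ∩ {B0,B2,B3,B4} = {B0,B2}; idom=B2

Frontier:
  B2←B0: walk · to B0
  B2←B1: walk B1 to B0
  B2←B3: walk B3→B2 to B0
  B3←B2: walk · to B2
  B3←B4: walk B4→B3 to B2
  B0 → ∅
  B1 → {B2}
  B2 → {B2}
  B3 → {B2,B3}
  B4 → {B3}

φ for g: defs {B0,B2,B3}
  DF⁺ = {B2,B3}

Answer: ["B2", "B3"]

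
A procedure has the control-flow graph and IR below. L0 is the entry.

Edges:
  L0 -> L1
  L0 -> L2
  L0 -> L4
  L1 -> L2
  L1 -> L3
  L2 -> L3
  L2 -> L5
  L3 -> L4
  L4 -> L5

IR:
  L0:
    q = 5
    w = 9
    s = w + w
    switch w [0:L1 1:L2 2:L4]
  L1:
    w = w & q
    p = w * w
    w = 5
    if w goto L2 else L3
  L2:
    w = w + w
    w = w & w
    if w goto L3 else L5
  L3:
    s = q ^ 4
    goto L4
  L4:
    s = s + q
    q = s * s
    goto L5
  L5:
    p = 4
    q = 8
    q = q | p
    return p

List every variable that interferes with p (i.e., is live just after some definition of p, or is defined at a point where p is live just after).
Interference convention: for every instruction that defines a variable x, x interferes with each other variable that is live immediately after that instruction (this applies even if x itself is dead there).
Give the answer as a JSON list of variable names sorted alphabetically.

Block summaries:
  L0 def {q,s,w} use ∅
  L1 def {p,w} use {q,w}
  L2 def {w} use {w}
  L3 def {s} use {q}
  L4 def {q,s} use {q,s}
  L5 def {p,q} use ∅

Backward fixpoint:
  live L0: ∅→{q,s,w}
  live L1: {q,w}→{q,w}
  live L2: {q,w}→{q}
  live L3: {q}→{q,s}
  live L4: {q,s}→∅
  live L5: ∅→∅

Conflict graph:
  p↔{q}
  q↔{p,s,w}
  s↔{q,w}
  w↔{q,s}

N(p) = ["q"]

Answer: ["q"]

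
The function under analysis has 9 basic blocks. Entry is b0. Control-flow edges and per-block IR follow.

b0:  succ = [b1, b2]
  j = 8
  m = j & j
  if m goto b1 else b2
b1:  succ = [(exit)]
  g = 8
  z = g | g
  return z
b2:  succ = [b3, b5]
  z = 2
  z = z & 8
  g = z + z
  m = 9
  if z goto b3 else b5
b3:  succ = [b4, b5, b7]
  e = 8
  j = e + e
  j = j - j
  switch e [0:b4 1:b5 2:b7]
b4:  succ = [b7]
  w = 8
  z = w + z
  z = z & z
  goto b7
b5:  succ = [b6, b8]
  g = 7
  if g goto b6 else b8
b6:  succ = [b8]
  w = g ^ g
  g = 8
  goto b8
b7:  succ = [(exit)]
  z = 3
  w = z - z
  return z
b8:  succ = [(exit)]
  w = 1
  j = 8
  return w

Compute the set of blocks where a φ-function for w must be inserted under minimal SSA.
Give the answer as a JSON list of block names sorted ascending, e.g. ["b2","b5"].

Answer: ["b7", "b8"]

Derivation:
idom tree: b1←b0 b2←b0 b3←b2 b4←b3 b5←b2 b6←b5 b7←b3 b8←b5
Join-block Dom:
  b5: preds {b2,b3}: {b0,b2} ∩ {b0,b2,b3} = {b0,b2}; idom=b2
  b7: preds {b3,b4}: {b0,b2,b3} ∩ {b0,b2,b3,b4} = {b0,b2,b3}; idom=b3
  b8: preds {b5,b6}: {b0,b2,b5} ∩ {b0,b2,b5,b6} = {b0,b2,b5}; idom=b5

DF walk-up:
  b5←b2: walk · to b2
  b5←b3: walk b3 to b2
  b7←b3: walk · to b3
  b7←b4: walk b4 to b3
  b8←b5: walk · to b5
  b8←b6: walk b6 to b5
  b0 → ∅
  b1 → ∅
  b2 → ∅
  b3 → {b5}
  b4 → {b7}
  b5 → ∅
  b6 → {b8}
  b7 → ∅
  b8 → ∅

φ for w: defs {b4,b6,b7,b8}
  DF⁺ = {b7,b8}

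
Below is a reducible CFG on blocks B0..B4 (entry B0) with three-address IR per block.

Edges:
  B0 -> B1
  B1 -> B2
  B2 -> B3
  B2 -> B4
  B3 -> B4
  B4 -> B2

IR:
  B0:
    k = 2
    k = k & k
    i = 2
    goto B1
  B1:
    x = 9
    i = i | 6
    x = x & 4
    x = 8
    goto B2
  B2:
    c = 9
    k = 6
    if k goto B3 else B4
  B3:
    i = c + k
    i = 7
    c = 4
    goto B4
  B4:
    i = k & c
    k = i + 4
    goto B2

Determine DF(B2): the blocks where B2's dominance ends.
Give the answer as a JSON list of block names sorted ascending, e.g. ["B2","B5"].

idom tree: B1←B0 B2←B1 B3←B2 B4←B2
Dom at joins:
  B2: preds {B1,B4}: {B0,B1} ∩ {B0,B1,B2,B4} = {B0,B1}; idom=B1
  B4: preds {B2,B3}: {B0,B1,B2} ∩ {B0,B1,B2,B3} = {B0,B1,B2}; idom=B2

DF walk-up:
  B2←B1: walk · to B1
  B2←B4: walk B4→B2 to B1
  B4←B2: walk · to B2
  B4←B3: walk B3 to B2
  B0: DF=∅
  B1: DF=∅
  B2: DF={B2}
  B3: DF={B4}
  B4: DF={B2}

DF(B2) = ["B2"]

Answer: ["B2"]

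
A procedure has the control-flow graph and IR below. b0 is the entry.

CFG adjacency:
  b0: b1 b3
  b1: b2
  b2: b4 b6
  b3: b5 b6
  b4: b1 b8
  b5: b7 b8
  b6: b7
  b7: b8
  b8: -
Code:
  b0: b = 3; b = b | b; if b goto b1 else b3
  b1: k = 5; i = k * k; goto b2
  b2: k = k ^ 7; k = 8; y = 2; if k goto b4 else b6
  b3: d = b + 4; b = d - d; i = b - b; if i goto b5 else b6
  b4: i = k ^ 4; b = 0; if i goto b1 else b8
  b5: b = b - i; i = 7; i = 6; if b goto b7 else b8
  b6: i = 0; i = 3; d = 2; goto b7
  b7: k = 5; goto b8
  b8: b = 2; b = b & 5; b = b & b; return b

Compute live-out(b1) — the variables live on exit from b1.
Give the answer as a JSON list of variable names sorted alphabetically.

Answer: ["k"]

Derivation:
Block summaries:
  b0: def={b} ue=∅
  b1: def={i,k} ue=∅
  b2: def={k,y} ue={k}
  b3: def={b,d,i} ue={b}
  b4: def={b,i} ue={k}
  b5: def={b,i} ue={b,i}
  b6: def={d,i} ue=∅
  b7: def={k} ue=∅
  b8: def={b} ue=∅

Live sets:
  b0: in=∅ out={b}
  b1: in=∅ out={k}
  b2: in={k} out={k}
  b3: in={b} out={b,i}
  b4: in={k} out=∅
  b5: in={b,i} out=∅
  b6: in=∅ out=∅
  b7: in=∅ out=∅
  b8: in=∅ out=∅

live-out(b1) = ["k"]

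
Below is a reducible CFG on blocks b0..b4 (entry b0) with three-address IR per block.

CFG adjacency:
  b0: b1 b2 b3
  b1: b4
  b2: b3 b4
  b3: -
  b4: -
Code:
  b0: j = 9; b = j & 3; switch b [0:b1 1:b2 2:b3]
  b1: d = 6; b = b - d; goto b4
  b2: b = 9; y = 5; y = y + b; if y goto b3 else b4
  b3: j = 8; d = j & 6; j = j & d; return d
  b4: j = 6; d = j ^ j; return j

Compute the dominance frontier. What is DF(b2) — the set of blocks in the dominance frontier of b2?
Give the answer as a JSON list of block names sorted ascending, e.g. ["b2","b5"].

idom tree: b1←b0 b2←b0 b3←b0 b4←b0
Join-block Dom:
  b3: preds {b0,b2}: {b0} ∩ {b0,b2} = {b0}; idom=b0
  b4: preds {b1,b2}: {b0,b1} ∩ {b0,b2} = {b0}; idom=b0

Frontier:
  b3←b0: walk · to b0
  b3←b2: walk b2 to b0
  b4←b1: walk b1 to b0
  b4←b2: walk b2 to b0
  b0 → ∅
  b1 → {b4}
  b2 → {b3,b4}
  b3 → ∅
  b4 → ∅

DF(b2) = ["b3", "b4"]

Answer: ["b3", "b4"]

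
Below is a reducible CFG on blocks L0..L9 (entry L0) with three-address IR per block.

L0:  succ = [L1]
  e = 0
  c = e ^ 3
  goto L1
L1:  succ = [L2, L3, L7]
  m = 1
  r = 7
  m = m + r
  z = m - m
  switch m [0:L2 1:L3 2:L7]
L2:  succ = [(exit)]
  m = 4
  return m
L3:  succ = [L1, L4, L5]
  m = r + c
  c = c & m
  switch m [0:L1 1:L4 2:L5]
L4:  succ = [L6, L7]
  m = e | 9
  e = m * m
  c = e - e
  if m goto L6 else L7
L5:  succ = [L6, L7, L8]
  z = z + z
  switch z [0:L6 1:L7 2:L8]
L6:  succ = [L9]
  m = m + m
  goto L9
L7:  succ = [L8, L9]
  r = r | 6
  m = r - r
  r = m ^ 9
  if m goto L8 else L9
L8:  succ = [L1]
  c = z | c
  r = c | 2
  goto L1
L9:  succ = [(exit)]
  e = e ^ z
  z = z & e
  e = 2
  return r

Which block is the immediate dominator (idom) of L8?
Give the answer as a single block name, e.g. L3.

Answer: L1

Derivation:
idom tree: L1←L0 L2←L1 L3←L1 L4←L3 L5←L3 L6←L3 L7←L1 L8←L1 L9←L1
Join-block Dom:
  L1: preds {L0,L3,L8}: {L0} ∩ {L0,L1,L3} ∩ {L0,L1,L8} = {L0}; idom=L0
  L6: preds {L4,L5}: {L0,L1,L3,L4} ∩ {L0,L1,L3,L5} = {L0,L1,L3}; idom=L3
  L7: preds {L1,L4,L5}: {L0,L1} ∩ {L0,L1,L3,L4} ∩ {L0,L1,L3,L5} = {L0,L1}; idom=L1
  L8: preds {L5,L7}: {L0,L1,L3,L5} ∩ {L0,L1,L7} = {L0,L1}; idom=L1
  L9: preds {L6,L7}: {L0,L1,L3,L6} ∩ {L0,L1,L7} = {L0,L1}; idom=L1

idom(L8) = L1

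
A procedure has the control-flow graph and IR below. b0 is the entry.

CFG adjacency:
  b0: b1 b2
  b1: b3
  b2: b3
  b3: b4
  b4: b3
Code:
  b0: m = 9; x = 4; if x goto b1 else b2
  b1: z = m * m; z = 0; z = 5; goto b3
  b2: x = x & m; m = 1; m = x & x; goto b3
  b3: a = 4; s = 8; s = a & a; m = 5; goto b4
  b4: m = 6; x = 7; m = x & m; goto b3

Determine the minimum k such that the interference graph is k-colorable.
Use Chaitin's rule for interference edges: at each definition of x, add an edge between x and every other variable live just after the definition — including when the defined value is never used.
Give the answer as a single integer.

Per-block:
  b0: def={m,x} ue=∅
  b1: def={z} ue={m}
  b2: def={m,x} ue={m,x}
  b3: def={a,m,s} ue=∅
  b4: def={m,x} ue=∅

Live sets:
  b0: in=∅ out={m,x}
  b1: in={m} out=∅
  b2: in={m,x} out=∅
  b3: in=∅ out=∅
  b4: in=∅ out=∅

Interfere edges:
  a↔{s}
  m↔{x}
  s↔{a}
  x↔{m}
  z↔∅

Colouring:
  clique {a,s} ⇒ need ≥ 2
  2-colouring: R0={a,m,z}  R1={s,x}
  χ = 2

Answer: 2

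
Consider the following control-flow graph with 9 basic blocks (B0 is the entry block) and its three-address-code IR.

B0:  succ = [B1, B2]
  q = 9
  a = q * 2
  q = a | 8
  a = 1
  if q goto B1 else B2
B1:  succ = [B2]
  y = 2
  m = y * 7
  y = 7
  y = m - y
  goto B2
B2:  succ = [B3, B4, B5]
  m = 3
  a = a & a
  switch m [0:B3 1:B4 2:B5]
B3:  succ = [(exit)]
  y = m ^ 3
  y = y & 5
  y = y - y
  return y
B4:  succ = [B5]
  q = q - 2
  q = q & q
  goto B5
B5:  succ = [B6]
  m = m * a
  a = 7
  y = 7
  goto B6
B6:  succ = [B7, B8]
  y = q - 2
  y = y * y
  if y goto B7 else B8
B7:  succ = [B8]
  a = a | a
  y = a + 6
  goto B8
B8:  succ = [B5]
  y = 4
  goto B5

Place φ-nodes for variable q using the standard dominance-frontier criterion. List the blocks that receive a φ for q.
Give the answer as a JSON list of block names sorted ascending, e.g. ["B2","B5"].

idom tree: B1←B0 B2←B0 B3←B2 B4←B2 B5←B2 B6←B5 B7←B6 B8←B6
Join-block Dom:
  B2: preds {B0,B1}: {B0} ∩ {B0,B1} = {B0}; idom=B0
  B5: preds {B2,B4,B8}: {B0,B2} ∩ {B0,B2,B4} ∩ {B0,B2,B5,B6,B8} = {B0,B2}; idom=B2
  B8: preds {B6,B7}: {B0,B2,B5,B6} ∩ {B0,B2,B5,B6,B7} = {B0,B2,B5,B6}; idom=B6

DF derivation:
  join B2 pred B0: · stop@B0
  join B2 pred B1: B1 stop@B0
  join B5 pred B2: · stop@B2
  join B5 pred B4: B4 stop@B2
  join B5 pred B8: B8→B6→B5 stop@B2
  join B8 pred B6: · stop@B6
  join B8 pred B7: B7 stop@B6
  B0: DF=∅
  B1: DF={B2}
  B2: DF=∅
  B3: DF=∅
  B4: DF={B5}
  B5: DF={B5}
  B6: DF={B5}
  B7: DF={B8}
  B8: DF={B5}

φ for q: defs {B0,B4}
  DF⁺ = {B5}

Answer: ["B5"]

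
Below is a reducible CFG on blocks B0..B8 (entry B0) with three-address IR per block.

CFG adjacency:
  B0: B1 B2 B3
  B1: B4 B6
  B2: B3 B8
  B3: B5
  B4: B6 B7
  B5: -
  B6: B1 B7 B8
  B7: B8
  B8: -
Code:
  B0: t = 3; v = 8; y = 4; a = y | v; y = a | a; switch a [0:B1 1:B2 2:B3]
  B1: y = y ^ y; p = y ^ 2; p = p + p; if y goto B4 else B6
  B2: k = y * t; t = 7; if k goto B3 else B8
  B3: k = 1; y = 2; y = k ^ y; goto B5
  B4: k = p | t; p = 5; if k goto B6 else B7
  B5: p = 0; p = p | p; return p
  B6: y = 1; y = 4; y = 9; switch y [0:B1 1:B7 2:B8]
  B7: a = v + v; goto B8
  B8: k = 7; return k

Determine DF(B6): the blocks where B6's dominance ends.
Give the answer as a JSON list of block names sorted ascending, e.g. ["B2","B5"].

idom tree: B1←B0 B2←B0 B3←B0 B4←B1 B5←B3 B6←B1 B7←B1 B8←B0
Dom at joins:
  B1: preds {B0,B6}: {B0} ∩ {B0,B1,B6} = {B0}; idom=B0
  B3: preds {B0,B2}: {B0} ∩ {B0,B2} = {B0}; idom=B0
  B6: preds {B1,B4}: {B0,B1} ∩ {B0,B1,B4} = {B0,B1}; idom=B1
  B7: preds {B4,B6}: {B0,B1,B4} ∩ {B0,B1,B6} = {B0,B1}; idom=B1
  B8: preds {B2,B6,B7}: {B0,B2} ∩ {B0,B1,B6} ∩ {B0,B1,B7} = {B0}; idom=B0

DF derivation:
  B1←B0: walk · to B0
  B1←B6: walk B6→B1 to B0
  B3←B0: walk · to B0
  B3←B2: walk B2 to B0
  B6←B1: walk · to B1
  B6←B4: walk B4 to B1
  B7←B4: walk B4 to B1
  B7←B6: walk B6 to B1
  B8←B2: walk B2 to B0
  B8←B6: walk B6→B1 to B0
  B8←B7: walk B7→B1 to B0
  B0: DF=∅
  B1: DF={B1,B8}
  B2: DF={B3,B8}
  B3: DF=∅
  B4: DF={B6,B7}
  B5: DF=∅
  B6: DF={B1,B7,B8}
  B7: DF={B8}
  B8: DF=∅

DF(B6) = ["B1", "B7", "B8"]

Answer: ["B1", "B7", "B8"]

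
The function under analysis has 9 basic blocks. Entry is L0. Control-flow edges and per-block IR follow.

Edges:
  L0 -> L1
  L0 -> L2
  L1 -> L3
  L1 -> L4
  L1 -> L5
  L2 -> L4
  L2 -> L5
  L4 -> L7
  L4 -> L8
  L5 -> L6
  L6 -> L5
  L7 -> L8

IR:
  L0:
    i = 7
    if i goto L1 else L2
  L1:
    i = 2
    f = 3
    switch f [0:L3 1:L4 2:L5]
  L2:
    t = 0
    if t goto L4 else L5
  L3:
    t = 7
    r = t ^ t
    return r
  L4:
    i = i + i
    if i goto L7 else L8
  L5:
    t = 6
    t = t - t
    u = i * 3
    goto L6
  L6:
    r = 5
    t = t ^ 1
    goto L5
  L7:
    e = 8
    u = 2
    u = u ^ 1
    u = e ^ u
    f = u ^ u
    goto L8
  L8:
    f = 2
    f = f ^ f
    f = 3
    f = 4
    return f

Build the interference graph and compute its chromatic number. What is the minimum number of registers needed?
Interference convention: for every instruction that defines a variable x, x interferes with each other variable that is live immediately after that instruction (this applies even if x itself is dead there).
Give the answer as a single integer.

Answer: 3

Analysis:
Per-block:
  L0 def {i} use ∅
  L1 def {f,i} use ∅
  L2 def {t} use ∅
  L3 def {r,t} use ∅
  L4 def {i} use {i}
  L5 def {t,u} use {i}
  L6 def {r,t} use {t}
  L7 def {e,f,u} use ∅
  L8 def {f} use ∅

Backward fixpoint:
  L0 li=∅ lo={i}
  L1 li=∅ lo={i}
  L2 li={i} lo={i}
  L3 li=∅ lo=∅
  L4 li={i} lo=∅
  L5 li={i} lo={i,t}
  L6 li={i,t} lo={i}
  L7 li=∅ lo=∅
  L8 li=∅ lo=∅

Interfere edges:
  e↔{u}
  f↔{i}
  i↔{f,r,t,u}
  r↔{i,t}
  t↔{i,r,u}
  u↔{e,i,t}

Registers:
  clique {i,r,t} ⇒ need ≥ 3
  assign e→c0 f→c1 i→c0 r→c2 t→c1 u→c2 — no edge inside a register ⇒ χ ≤ 3
  χ = 3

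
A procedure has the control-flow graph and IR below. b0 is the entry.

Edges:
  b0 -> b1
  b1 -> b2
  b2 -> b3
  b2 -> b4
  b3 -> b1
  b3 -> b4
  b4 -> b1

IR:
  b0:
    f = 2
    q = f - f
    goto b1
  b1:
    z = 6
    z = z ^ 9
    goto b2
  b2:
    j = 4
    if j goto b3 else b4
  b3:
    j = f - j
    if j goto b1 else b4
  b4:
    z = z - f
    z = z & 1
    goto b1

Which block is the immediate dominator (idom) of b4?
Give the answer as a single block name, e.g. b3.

idom tree: b1←b0 b2←b1 b3←b2 b4←b2
Join-block Dom:
  b1: preds {b0,b3,b4}: {b0} ∩ {b0,b1,b2,b3} ∩ {b0,b1,b2,b4} = {b0}; idom=b0
  b4: preds {b2,b3}: {b0,b1,b2} ∩ {b0,b1,b2,b3} = {b0,b1,b2}; idom=b2

idom(b4) = b2

Answer: b2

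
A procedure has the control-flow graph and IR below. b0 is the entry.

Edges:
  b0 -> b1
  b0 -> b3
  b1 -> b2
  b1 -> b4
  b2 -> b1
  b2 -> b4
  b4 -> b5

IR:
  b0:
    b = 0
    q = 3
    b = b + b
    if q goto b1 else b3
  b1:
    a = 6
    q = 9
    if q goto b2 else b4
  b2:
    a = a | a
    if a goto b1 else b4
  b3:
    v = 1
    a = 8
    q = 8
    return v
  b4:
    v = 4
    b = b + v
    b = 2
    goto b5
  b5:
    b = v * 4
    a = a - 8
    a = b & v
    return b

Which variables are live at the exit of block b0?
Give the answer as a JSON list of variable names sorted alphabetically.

Per-block:
  b0: def={b,q} ue=∅
  b1: def={a,q} ue=∅
  b2: def={a} ue={a}
  b3: def={a,q,v} ue=∅
  b4: def={b,v} ue={b}
  b5: def={a,b} ue={a,v}

Liveness:
  live b0: ∅→{b}
  live b1: {b}→{a,b}
  live b2: {a,b}→{a,b}
  live b3: ∅→∅
  live b4: {a,b}→{a,v}
  live b5: {a,v}→∅

live-out(b0) = ["b"]

Answer: ["b"]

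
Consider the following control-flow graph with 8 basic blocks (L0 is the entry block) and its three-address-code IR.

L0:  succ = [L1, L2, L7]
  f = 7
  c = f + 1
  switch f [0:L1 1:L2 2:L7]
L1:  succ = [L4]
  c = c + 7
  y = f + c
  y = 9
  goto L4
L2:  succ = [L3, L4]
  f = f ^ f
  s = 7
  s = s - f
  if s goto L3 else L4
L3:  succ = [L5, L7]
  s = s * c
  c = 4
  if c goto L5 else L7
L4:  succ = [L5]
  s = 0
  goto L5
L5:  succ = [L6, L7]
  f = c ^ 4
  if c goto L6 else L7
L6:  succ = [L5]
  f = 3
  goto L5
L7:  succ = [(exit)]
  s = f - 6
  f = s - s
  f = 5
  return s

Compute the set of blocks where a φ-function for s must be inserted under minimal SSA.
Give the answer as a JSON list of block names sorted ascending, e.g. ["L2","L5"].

idom tree: L1←L0 L2←L0 L3←L2 L4←L0 L5←L0 L6←L5 L7←L0
Join-block Dom:
  L4: preds {L1,L2}: {L0,L1} ∩ {L0,L2} = {L0}; idom=L0
  L5: preds {L3,L4,L6}: {L0,L2,L3} ∩ {L0,L4} ∩ {L0,L5,L6} = {L0}; idom=L0
  L7: preds {L0,L3,L5}: {L0} ∩ {L0,L2,L3} ∩ {L0,L5} = {L0}; idom=L0

DF walk-up:
  join L4 pred L1: L1 stop@L0
  join L4 pred L2: L2 stop@L0
  join L5 pred L3: L3→L2 stop@L0
  join L5 pred L4: L4 stop@L0
  join L5 pred L6: L6→L5 stop@L0
  join L7 pred L0: · stop@L0
  join L7 pred L3: L3→L2 stop@L0
  join L7 pred L5: L5 stop@L0
  L0: DF=∅
  L1: DF={L4}
  L2: DF={L4,L5,L7}
  L3: DF={L5,L7}
  L4: DF={L5}
  L5: DF={L5,L7}
  L6: DF={L5}
  L7: DF=∅

φ for s: defs {L2,L3,L4,L7}
  DF⁺ = {L4,L5,L7}

Answer: ["L4", "L5", "L7"]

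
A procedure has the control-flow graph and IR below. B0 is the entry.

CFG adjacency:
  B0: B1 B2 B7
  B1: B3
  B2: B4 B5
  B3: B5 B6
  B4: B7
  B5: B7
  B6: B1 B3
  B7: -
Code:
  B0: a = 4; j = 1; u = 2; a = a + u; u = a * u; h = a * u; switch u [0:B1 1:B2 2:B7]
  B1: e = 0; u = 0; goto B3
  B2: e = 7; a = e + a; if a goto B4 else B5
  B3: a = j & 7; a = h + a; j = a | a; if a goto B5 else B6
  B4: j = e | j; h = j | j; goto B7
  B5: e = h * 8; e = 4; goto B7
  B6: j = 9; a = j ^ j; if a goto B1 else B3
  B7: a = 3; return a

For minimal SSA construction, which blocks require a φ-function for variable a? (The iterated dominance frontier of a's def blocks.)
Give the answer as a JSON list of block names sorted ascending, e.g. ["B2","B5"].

idom tree: B1←B0 B2←B0 B3←B1 B4←B2 B5←B0 B6←B3 B7←B0
Dom at joins:
  B1: preds {B0,B6}: {B0} ∩ {B0,B1,B3,B6} = {B0}; idom=B0
  B3: preds {B1,B6}: {B0,B1} ∩ {B0,B1,B3,B6} = {B0,B1}; idom=B1
  B5: preds {B2,B3}: {B0,B2} ∩ {B0,B1,B3} = {B0}; idom=B0
  B7: preds {B0,B4,B5}: {B0} ∩ {B0,B2,B4} ∩ {B0,B5} = {B0}; idom=B0

Frontier:
  join B1 pred B0: · stop@B0
  join B1 pred B6: B6→B3→B1 stop@B0
  join B3 pred B1: · stop@B1
  join B3 pred B6: B6→B3 stop@B1
  join B5 pred B2: B2 stop@B0
  join B5 pred B3: B3→B1 stop@B0
  join B7 pred B0: · stop@B0
  join B7 pred B4: B4→B2 stop@B0
  join B7 pred B5: B5 stop@B0
  B0 → ∅
  B1 → {B1,B5}
  B2 → {B5,B7}
  B3 → {B1,B3,B5}
  B4 → {B7}
  B5 → {B7}
  B6 → {B1,B3}
  B7 → ∅

φ for a: defs {B0,B2,B3,B6,B7}
  DF⁺ = {B1,B3,B5,B7}

Answer: ["B1", "B3", "B5", "B7"]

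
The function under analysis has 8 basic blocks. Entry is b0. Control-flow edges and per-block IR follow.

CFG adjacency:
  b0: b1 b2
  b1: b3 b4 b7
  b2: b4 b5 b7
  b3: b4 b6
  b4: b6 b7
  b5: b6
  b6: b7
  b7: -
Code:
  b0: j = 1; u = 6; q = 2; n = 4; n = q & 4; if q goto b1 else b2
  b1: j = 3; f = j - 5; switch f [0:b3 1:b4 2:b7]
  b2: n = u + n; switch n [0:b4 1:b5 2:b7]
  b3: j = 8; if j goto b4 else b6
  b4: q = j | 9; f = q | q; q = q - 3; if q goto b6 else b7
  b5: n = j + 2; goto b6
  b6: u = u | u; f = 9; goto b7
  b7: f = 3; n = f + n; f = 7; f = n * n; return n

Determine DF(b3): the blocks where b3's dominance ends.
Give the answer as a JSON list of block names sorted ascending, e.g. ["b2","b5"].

Answer: ["b4", "b6"]

Working:
idom tree: b1←b0 b2←b0 b3←b1 b4←b0 b5←b2 b6←b0 b7←b0
Dom at joins:
  b4: preds {b1,b2,b3}: {b0,b1} ∩ {b0,b2} ∩ {b0,b1,b3} = {b0}; idom=b0
  b6: preds {b3,b4,b5}: {b0,b1,b3} ∩ {b0,b4} ∩ {b0,b2,b5} = {b0}; idom=b0
  b7: preds {b1,b2,b4,b6}: {b0,b1} ∩ {b0,b2} ∩ {b0,b4} ∩ {b0,b6} = {b0}; idom=b0

DF walk-up:
  b4←b1: walk b1 to b0
  b4←b2: walk b2 to b0
  b4←b3: walk b3→b1 to b0
  b6←b3: walk b3→b1 to b0
  b6←b4: walk b4 to b0
  b6←b5: walk b5→b2 to b0
  b7←b1: walk b1 to b0
  b7←b2: walk b2 to b0
  b7←b4: walk b4 to b0
  b7←b6: walk b6 to b0
  DF(b0)=∅
  DF(b1)={b4,b6,b7}
  DF(b2)={b4,b6,b7}
  DF(b3)={b4,b6}
  DF(b4)={b6,b7}
  DF(b5)={b6}
  DF(b6)={b7}
  DF(b7)=∅

DF(b3) = ["b4", "b6"]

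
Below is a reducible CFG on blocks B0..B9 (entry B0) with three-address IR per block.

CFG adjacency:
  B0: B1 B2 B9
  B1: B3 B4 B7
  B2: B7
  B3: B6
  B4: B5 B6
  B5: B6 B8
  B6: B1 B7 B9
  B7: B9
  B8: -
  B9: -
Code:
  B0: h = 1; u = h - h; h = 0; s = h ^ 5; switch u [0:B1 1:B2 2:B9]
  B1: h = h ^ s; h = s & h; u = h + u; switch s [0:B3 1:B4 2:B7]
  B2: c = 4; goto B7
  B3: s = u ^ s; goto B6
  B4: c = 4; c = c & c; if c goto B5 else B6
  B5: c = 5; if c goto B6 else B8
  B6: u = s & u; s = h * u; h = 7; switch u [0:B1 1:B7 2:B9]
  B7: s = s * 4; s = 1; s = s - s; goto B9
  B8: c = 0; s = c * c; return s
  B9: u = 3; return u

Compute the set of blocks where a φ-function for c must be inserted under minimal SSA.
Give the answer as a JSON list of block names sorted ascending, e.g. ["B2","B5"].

Answer: ["B1", "B6", "B7", "B9"]

Derivation:
idom tree: B1←B0 B2←B0 B3←B1 B4←B1 B5←B4 B6←B1 B7←B0 B8←B5 B9←B0
Dom∩ at merges:
  B1: preds {B0,B6}: {B0} ∩ {B0,B1,B6} = {B0}; idom=B0
  B6: preds {B3,B4,B5}: {B0,B1,B3} ∩ {B0,B1,B4} ∩ {B0,B1,B4,B5} = {B0,B1}; idom=B1
  B7: preds {B1,B2,B6}: {B0,B1} ∩ {B0,B2} ∩ {B0,B1,B6} = {B0}; idom=B0
  B9: preds {B0,B6,B7}: {B0} ∩ {B0,B1,B6} ∩ {B0,B7} = {B0}; idom=B0

DF walk-up:
  join B1 pred B0: · stop@B0
  join B1 pred B6: B6→B1 stop@B0
  join B6 pred B3: B3 stop@B1
  join B6 pred B4: B4 stop@B1
  join B6 pred B5: B5→B4 stop@B1
  join B7 pred B1: B1 stop@B0
  join B7 pred B2: B2 stop@B0
  join B7 pred B6: B6→B1 stop@B0
  join B9 pred B0: · stop@B0
  join B9 pred B6: B6→B1 stop@B0
  join B9 pred B7: B7 stop@B0
  B0: DF=∅
  B1: DF={B1,B7,B9}
  B2: DF={B7}
  B3: DF={B6}
  B4: DF={B6}
  B5: DF={B6}
  B6: DF={B1,B7,B9}
  B7: DF={B9}
  B8: DF=∅
  B9: DF=∅

φ for c: defs {B2,B4,B5,B8}
  DF⁺ = {B1,B6,B7,B9}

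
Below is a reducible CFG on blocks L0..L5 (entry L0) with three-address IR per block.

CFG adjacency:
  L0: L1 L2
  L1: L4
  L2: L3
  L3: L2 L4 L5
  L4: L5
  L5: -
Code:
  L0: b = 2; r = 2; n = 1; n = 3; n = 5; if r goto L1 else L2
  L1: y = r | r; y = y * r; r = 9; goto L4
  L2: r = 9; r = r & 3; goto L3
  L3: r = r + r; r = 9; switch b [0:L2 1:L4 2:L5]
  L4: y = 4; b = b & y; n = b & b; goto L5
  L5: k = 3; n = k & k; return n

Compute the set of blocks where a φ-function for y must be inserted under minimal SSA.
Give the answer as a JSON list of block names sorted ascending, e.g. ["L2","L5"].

Answer: ["L4", "L5"]

Derivation:
idom tree: L1←L0 L2←L0 L3←L2 L4←L0 L5←L0
Dom∩ at merges:
  L2: preds {L0,L3}: {L0} ∩ {L0,L2,L3} = {L0}; idom=L0
  L4: preds {L1,L3}: {L0,L1} ∩ {L0,L2,L3} = {L0}; idom=L0
  L5: preds {L3,L4}: {L0,L2,L3} ∩ {L0,L4} = {L0}; idom=L0

DF walk-up:
  L2←L0: walk · to L0
  L2←L3: walk L3→L2 to L0
  L4←L1: walk L1 to L0
  L4←L3: walk L3→L2 to L0
  L5←L3: walk L3→L2 to L0
  L5←L4: walk L4 to L0
  L0 → ∅
  L1 → {L4}
  L2 → {L2,L4,L5}
  L3 → {L2,L4,L5}
  L4 → {L5}
  L5 → ∅

φ for y: defs {L1,L4}
  DF⁺ = {L4,L5}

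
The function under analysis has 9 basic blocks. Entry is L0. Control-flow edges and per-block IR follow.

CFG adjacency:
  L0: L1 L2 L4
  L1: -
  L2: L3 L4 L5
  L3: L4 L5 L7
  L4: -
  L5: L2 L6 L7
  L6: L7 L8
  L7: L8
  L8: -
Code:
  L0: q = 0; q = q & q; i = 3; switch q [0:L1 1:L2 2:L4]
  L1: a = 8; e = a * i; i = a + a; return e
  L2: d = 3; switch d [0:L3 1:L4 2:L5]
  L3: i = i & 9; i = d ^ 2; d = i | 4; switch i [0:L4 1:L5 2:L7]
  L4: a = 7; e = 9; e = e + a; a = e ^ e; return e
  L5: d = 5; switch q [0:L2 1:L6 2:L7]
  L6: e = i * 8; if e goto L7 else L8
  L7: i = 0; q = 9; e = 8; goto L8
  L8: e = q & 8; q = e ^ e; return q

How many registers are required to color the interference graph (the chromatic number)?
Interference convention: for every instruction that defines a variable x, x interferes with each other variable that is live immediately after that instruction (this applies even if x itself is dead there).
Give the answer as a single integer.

Block summaries:
  L0 def {i,q} use ∅
  L1 def {a,e,i} use {i}
  L2 def {d} use ∅
  L3 def {d,i} use {d,i}
  L4 def {a,e} use ∅
  L5 def {d} use {q}
  L6 def {e} use {i}
  L7 def {e,i,q} use ∅
  L8 def {e,q} use {q}

Liveness:
  L0: in=∅ out={i,q}
  L1: in={i} out=∅
  L2: in={i,q} out={d,i,q}
  L3: in={d,i,q} out={i,q}
  L4: in=∅ out=∅
  L5: in={i,q} out={i,q}
  L6: in={i,q} out={q}
  L7: in=∅ out={q}
  L8: in={q} out=∅

Conflict graph:
  a: {e,i}
  d: {i,q}
  e: {a,i,q}
  i: {a,d,e,q}
  q: {d,e,i}

Chromatic number:
  clique {a,e,i} ⇒ need ≥ 3
  3-colouring: c0={i}  c1={d,e}  c2={a,q}
  χ = 3

Answer: 3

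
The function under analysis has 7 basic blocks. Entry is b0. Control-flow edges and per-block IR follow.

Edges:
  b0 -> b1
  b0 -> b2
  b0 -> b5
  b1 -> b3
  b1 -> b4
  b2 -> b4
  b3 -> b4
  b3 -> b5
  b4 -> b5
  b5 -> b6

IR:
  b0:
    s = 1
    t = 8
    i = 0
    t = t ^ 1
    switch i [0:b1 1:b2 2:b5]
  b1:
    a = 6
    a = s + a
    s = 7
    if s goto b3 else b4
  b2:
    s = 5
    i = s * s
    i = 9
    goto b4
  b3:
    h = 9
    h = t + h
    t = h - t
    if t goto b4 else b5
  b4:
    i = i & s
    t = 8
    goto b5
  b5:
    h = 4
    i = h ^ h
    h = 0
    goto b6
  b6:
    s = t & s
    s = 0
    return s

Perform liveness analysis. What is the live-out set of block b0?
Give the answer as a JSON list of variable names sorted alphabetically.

Answer: ["i", "s", "t"]

Analysis:
def/use:
  b0: {i,s,t} / ∅
  b1: {a,s} / {s}
  b2: {i,s} / ∅
  b3: {h,t} / {t}
  b4: {i,t} / {i,s}
  b5: {h,i} / ∅
  b6: {s} / {s,t}

Live sets:
  live b0: ∅→{i,s,t}
  live b1: {i,s,t}→{i,s,t}
  live b2: ∅→{i,s}
  live b3: {i,s,t}→{i,s,t}
  live b4: {i,s}→{s,t}
  live b5: {s,t}→{s,t}
  live b6: {s,t}→∅

live-out(b0) = ["i", "s", "t"]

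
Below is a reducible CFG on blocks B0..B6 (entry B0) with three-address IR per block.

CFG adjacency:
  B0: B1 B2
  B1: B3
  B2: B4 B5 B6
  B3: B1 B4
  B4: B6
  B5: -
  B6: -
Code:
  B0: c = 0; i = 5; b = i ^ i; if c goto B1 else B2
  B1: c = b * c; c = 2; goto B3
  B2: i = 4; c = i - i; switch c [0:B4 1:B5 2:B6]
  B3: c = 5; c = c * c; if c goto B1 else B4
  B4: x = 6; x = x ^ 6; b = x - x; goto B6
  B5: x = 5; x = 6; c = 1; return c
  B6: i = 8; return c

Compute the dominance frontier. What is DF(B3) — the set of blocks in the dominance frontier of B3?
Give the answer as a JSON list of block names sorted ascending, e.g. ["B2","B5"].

idom tree: B1←B0 B2←B0 B3←B1 B4←B0 B5←B2 B6←B0
Dom∩ at merges:
  B1: preds {B0,B3}: {B0} ∩ {B0,B1,B3} = {B0}; idom=B0
  B4: preds {B2,B3}: {B0,B2} ∩ {B0,B1,B3} = {B0}; idom=B0
  B6: preds {B2,B4}: {B0,B2} ∩ {B0,B4} = {B0}; idom=B0

DF derivation:
  B1←B0: walk · to B0
  B1←B3: walk B3→B1 to B0
  B4←B2: walk B2 to B0
  B4←B3: walk B3→B1 to B0
  B6←B2: walk B2 to B0
  B6←B4: walk B4 to B0
  DF(B0)=∅
  DF(B1)={B1,B4}
  DF(B2)={B4,B6}
  DF(B3)={B1,B4}
  DF(B4)={B6}
  DF(B5)=∅
  DF(B6)=∅

DF(B3) = ["B1", "B4"]

Answer: ["B1", "B4"]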